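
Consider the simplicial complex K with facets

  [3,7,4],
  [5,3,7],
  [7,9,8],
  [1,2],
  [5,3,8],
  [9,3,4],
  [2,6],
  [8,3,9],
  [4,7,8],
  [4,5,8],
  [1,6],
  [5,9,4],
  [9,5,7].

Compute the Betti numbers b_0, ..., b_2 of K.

b_0 = 2, b_1 = 1, b_2 = 0.

Fix the vertex order 1 < 2 < 3 < 4 < 5 < 6 < 7 < 8 < 9 and write every simplex with vertices in increasing order. Then dim K = 2 and the simplices of K are:

  0-simplices (9): [1], [2], [3], [4], [5], [6], [7], [8], [9]
  1-simplices (18): [1,2], [1,6], [2,6], [3,4], [3,5], [3,7], [3,8], [3,9], [4,5], [4,7], [4,8], [4,9], [5,7], [5,8], [5,9], [7,8], [7,9], [8,9]
  2-simplices (10): [3,4,7], [3,4,9], [3,5,7], [3,5,8], [3,8,9], [4,5,8], [4,5,9], [4,7,8], [5,7,9], [7,8,9]

so the chain groups are C_0 ≅ Z^9, C_1 ≅ Z^18, C_2 ≅ Z^10.

∂_1: C_1 → C_0 sends each edge [p,q] (with p < q) to q − p.
The 9×18 boundary matrix has rank 7 and Smith normal form diag(1,1,1,1,1,1,1).

Boundary ∂_2: C_2 → C_1 acts by ∂[p,q,r] = [q,r] − [p,r] + [p,q]. For instance
  ∂[5,7,9] = [7,9] − [5,9] + [5,7],
  ∂[3,5,7] = [5,7] − [3,7] + [3,5].
The resulting 18×10 matrix has rank 10, and its Smith normal form has invariant factors (1,1,1,1,1,1,1,1,1,2).

Reading off H_k = ker ∂_k / im ∂_{k+1}:

  H_0: rank C_0 − rank ∂_1 = 9 − 7 = 2, and the invariant factors of ∂_1 are all 1, so H_0 ≅ Z^2.
  H_1: rank ker ∂_1 − rank ∂_2 = (18 − 7) − 10 = 1, and ∂_2 has invariant factor 2 > 1, so H_1 ≅ Z ⊕ Z/2Z.
  H_2: rank ker ∂_2 − rank ∂_3 = (10 − 10) − 0 = 0, and there is no ∂_3, so H_2 ≅ 0.

As a check, the Euler characteristic is 9 − 18 + 10 = 1, which agrees with 2 − 1 + 0 = 1.

Hence the Betti numbers are b_0 = 2, b_1 = 1, b_2 = 0.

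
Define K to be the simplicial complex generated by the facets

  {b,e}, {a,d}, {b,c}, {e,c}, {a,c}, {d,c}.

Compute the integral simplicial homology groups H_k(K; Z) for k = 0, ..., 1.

H_0 = Z,  H_1 = Z^2.

K has 5 vertices, 6 edges.
rank ∂_0 = 0, rank ∂_1 = 4 ⇒ b_0 = 5 − 0 − 4 = 1; all invariant factors of ∂_1 are 1 so no torsion. So H_0 ≅ Z.
rank ∂_1 = 4, rank ∂_2 = 0 ⇒ b_1 = 6 − 4 − 0 = 2. So H_1 ≅ Z^2.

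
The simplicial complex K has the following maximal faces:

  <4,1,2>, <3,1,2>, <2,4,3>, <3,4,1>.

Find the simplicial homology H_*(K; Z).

H_0 ≅ Z,  H_1 = 0,  H_2 ≅ Z.

Order the vertices as 1 < 2 < 3 < 4. Listing each simplex with vertices in this order, K has dimension 2 with simplices:

  0-simplices (4): [1], [2], [3], [4]
  1-simplices (6): [1,2], [1,3], [1,4], [2,3], [2,4], [3,4]
  2-simplices (4): [1,2,3], [1,2,4], [1,3,4], [2,3,4]

giving chain groups C_0 ≅ Z^4, C_1 ≅ Z^6, C_2 ≅ Z^4.

The boundary map ∂_1: C_1 → C_0 is given by ∂[p,q] = [q] − [p].
This gives a 4×6 integer matrix of rank 3; reducing to Smith normal form yields diagonal entries (1,1,1).

Boundary ∂_2: C_2 → C_1 maps a triangle to the signed sum of its edges. For instance
  ∂[1,3,4] = [3,4] − [1,4] + [1,3],
  ∂[1,2,4] = [2,4] − [1,4] + [1,2].
This gives a 6×4 integer matrix of rank 3; reducing to Smith normal form yields diagonal entries (1,1,1).

Now H_k = ker ∂_k / im ∂_{k+1}, so:

  H_0: rank C_0 − rank ∂_1 = 4 − 3 = 1, and the invariant factors of ∂_1 are all 1, so H_0 = Z.
  H_1: rank ker ∂_1 − rank ∂_2 = (6 − 3) − 3 = 0, and the invariant factors of ∂_2 are all 1, so H_1 = 0.
  H_2: rank ker ∂_2 − rank ∂_3 = (4 − 3) − 0 = 1, and there is no ∂_3, so H_2 = Z.

As a check, the Euler characteristic is 4 − 6 + 4 = 2, which agrees with 1 − 0 + 1 = 2.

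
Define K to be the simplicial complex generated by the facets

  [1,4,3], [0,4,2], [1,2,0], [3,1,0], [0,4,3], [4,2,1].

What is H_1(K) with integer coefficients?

H_1 ≅ 0.

K has 5 vertices, 9 edges, 6 triangles.
rank ∂_1 = 4, rank ∂_2 = 5 ⇒ b_1 = 9 − 4 − 5 = 0; all invariant factors of ∂_2 are 1 so no torsion. So H_1 ≅ 0.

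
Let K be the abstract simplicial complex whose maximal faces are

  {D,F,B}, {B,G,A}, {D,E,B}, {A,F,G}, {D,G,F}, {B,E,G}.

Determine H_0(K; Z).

K has 6 vertices, 12 edges, 6 triangles.
rank ∂_0 = 0, rank ∂_1 = 5 ⇒ b_0 = 6 − 0 − 5 = 1; all invariant factors of ∂_1 are 1 so no torsion. So H_0 ≅ Z.

H_0 ≅ Z.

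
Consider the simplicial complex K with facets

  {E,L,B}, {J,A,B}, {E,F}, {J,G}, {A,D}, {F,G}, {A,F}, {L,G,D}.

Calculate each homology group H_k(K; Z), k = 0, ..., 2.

We work with the vertex ordering A < B < D < E < F < G < J < L. The simplices of K, each written with vertices in increasing order, are:

  0-simplices (8): A, B, D, E, F, G, J, L
  1-simplices (14): AB, AD, AF, AJ, BE, BJ, BL, DG, DL, EF, EL, FG, GJ, GL
  2-simplices (3): ABJ, BEL, DGL

giving chain groups C_0 ≅ Z^8, C_1 ≅ Z^14, C_2 ≅ Z^3.

The boundary map ∂_1: C_1 → C_0 is given by ∂[p,q] = [q] − [p].
The resulting 8×14 matrix has rank 7, and its Smith normal form has invariant factors (1,1,1,1,1,1,1).

Boundary ∂_2: C_2 → C_1 maps a triangle to the signed sum of its edges. For instance
  ∂BEL = EL − BL + BE,
  ∂ABJ = BJ − AJ + AB.
The 14×3 boundary matrix has rank 3 and Smith normal form diag(1,1,1).

Reading off H_k = ker ∂_k / im ∂_{k+1}:

  H_0: rank C_0 − rank ∂_1 = 8 − 7 = 1, and the invariant factors of ∂_1 are all 1, so H_0 ≅ Z.
  H_1: rank ker ∂_1 − rank ∂_2 = (14 − 7) − 3 = 4, and the invariant factors of ∂_2 are all 1, so H_1 ≅ Z^4.
  H_2: rank ker ∂_2 − rank ∂_3 = (3 − 3) − 0 = 0, and there is no ∂_3, so H_2 ≅ 0.

As a check, the Euler characteristic is 8 − 14 + 3 = -3, which agrees with 1 − 4 + 0 = -3.

H_0 = Z,  H_1 = Z^4,  H_2 = 0.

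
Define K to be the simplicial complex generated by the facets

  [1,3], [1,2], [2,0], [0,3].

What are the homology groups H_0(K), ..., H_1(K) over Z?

H_0 = Z,  H_1 = Z.

Fix the vertex order 0 < 1 < 2 < 3 and write every simplex with vertices in increasing order. Then dim K = 1 and the simplices of K are:

  0-simplices (4): [0], [1], [2], [3]
  1-simplices (4): [0,2], [0,3], [1,2], [1,3]

Hence C_0 ≅ Z^4, C_1 ≅ Z^4.

Boundary ∂_1: C_1 → C_0 is given by ∂[p,q] = [q] − [p]. For instance
  ∂[1,2] = [2] − [1].
This gives a 4×4 integer matrix of rank 3; reducing to Smith normal form yields diagonal entries (1,1,1).

Now H_k = ker ∂_k / im ∂_{k+1}, so:

  H_0: rank C_0 − rank ∂_1 = 4 − 3 = 1, and the invariant factors of ∂_1 are all 1, so H_0 ≅ Z.
  H_1: rank ker ∂_1 − rank ∂_2 = (4 − 3) − 0 = 1, and there is no ∂_2, so H_1 ≅ Z.

(K is a triangulation of the circle S^1.)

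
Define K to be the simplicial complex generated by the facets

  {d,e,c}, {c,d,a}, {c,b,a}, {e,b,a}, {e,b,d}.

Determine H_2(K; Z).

Take the total order a < b < c < d < e on the vertex set. Then K (dimension 2) consists of the simplices:

  0-simplices (5): a, b, c, d, e
  1-simplices (10): ab, ac, ad, ae, bc, bd, be, cd, ce, de
  2-simplices (5): abc, abe, acd, bde, cde

Hence C_0 ≅ Z^5, C_1 ≅ Z^10, C_2 ≅ Z^5.

The boundary map ∂_1: C_1 → C_0 is given by ∂[p,q] = [q] − [p]. For instance
  ∂ae = e − a.
This gives a 5×10 integer matrix of rank 4; reducing to Smith normal form yields diagonal entries (1,1,1,1).

The boundary map ∂_2: C_2 → C_1 maps a triangle to the signed sum of its edges. For instance
  ∂abc = bc − ac + ab,
  ∂cde = de − ce + cd.
The 10×5 boundary matrix has rank 5 and Smith normal form diag(1,1,1,1,1).

Reading off H_k = ker ∂_k / im ∂_{k+1}:

  H_2: rank ker ∂_2 − rank ∂_3 = (5 − 5) − 0 = 0, and there is no ∂_3, so H_2 ≅ 0.

(K is a triangulation of the Möbius band.)

H_2 = 0.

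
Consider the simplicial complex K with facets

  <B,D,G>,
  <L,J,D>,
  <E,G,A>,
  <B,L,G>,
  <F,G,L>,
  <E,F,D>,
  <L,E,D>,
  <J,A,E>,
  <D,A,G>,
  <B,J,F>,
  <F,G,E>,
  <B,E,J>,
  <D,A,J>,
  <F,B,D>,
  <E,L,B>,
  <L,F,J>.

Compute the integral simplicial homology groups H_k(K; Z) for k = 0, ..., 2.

H_0 ≅ Z,  H_1 ≅ Z^2,  H_2 ≅ Z.

Take the total order A < B < D < E < F < G < J < L on the vertex set. Then K (dimension 2) consists of the simplices:

  0-simplices (8): A, B, D, E, F, G, J, L
  1-simplices (24): AD, AE, AG, AJ, BD, BE, BF, BG, BJ, BL, DE, DF, DG, DJ, DL, EF, EG, EJ, EL, FG, FJ, FL, GL, JL
  2-simplices (16): ADG, ADJ, AEG, AEJ, BDF, BDG, BEJ, BEL, BFJ, BGL, DEF, DEL, DJL, EFG, FGL, FJL

giving chain groups C_0 ≅ Z^8, C_1 ≅ Z^24, C_2 ≅ Z^16.

The boundary map ∂_1: C_1 → C_0 maps an edge to its endpoints' difference, ∂[p,q] = q − p. For instance
  ∂BL = L − B.
The resulting 8×24 matrix has rank 7, and its Smith normal form has invariant factors (1,1,1,1,1,1,1).

∂_2: C_2 → C_1 sends each 2-simplex [p,q,r] to [q,r] − [p,r] + [p,q]. For instance
  ∂DJL = JL − DL + DJ,
  ∂BDF = DF − BF + BD.
The resulting 24×16 matrix has rank 15, and its Smith normal form has invariant factors (1,1,1,1,1,1,1,1,1,1,1,1,1,1,1).

Now H_k = ker ∂_k / im ∂_{k+1}, so:

  H_0: rank C_0 − rank ∂_1 = 8 − 7 = 1, and the invariant factors of ∂_1 are all 1, so H_0 ≅ Z.
  H_1: rank ker ∂_1 − rank ∂_2 = (24 − 7) − 15 = 2, and the invariant factors of ∂_2 are all 1, so H_1 ≅ Z^2.
  H_2: rank ker ∂_2 − rank ∂_3 = (16 − 15) − 0 = 1, and there is no ∂_3, so H_2 ≅ Z.

As a check, the Euler characteristic is 8 − 24 + 16 = 0, which agrees with 1 − 2 + 1 = 0.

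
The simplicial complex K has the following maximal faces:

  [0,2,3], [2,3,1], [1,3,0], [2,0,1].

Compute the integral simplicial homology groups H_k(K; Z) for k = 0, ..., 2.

H_0 = Z,  H_1 = 0,  H_2 = Z.

Fix the vertex order 0 < 1 < 2 < 3 and write every simplex with vertices in increasing order. Then dim K = 2 and the simplices of K are:

  0-simplices (4): [0], [1], [2], [3]
  1-simplices (6): [0,1], [0,2], [0,3], [1,2], [1,3], [2,3]
  2-simplices (4): [0,1,2], [0,1,3], [0,2,3], [1,2,3]

so the chain groups are C_0 ≅ Z^4, C_1 ≅ Z^6, C_2 ≅ Z^4.

∂_1: C_1 → C_0 maps an edge to its endpoints' difference, ∂[p,q] = q − p. For instance
  ∂[1,3] = [3] − [1].
The 4×6 boundary matrix has rank 3 and Smith normal form diag(1,1,1).

Boundary ∂_2: C_2 → C_1 acts by ∂[p,q,r] = [q,r] − [p,r] + [p,q]. For instance
  ∂[0,1,3] = [1,3] − [0,3] + [0,1],
  ∂[0,1,2] = [1,2] − [0,2] + [0,1].
The resulting 6×4 matrix has rank 3, and its Smith normal form has invariant factors (1,1,1).

Now H_k = ker ∂_k / im ∂_{k+1}, so:

  H_0: rank C_0 − rank ∂_1 = 4 − 3 = 1, and the invariant factors of ∂_1 are all 1, so H_0 = Z.
  H_1: rank ker ∂_1 − rank ∂_2 = (6 − 3) − 3 = 0, and the invariant factors of ∂_2 are all 1, so H_1 = 0.
  H_2: rank ker ∂_2 − rank ∂_3 = (4 − 3) − 0 = 1, and there is no ∂_3, so H_2 = Z.

As a check, the Euler characteristic is 4 − 6 + 4 = 2, which agrees with 1 − 0 + 1 = 2.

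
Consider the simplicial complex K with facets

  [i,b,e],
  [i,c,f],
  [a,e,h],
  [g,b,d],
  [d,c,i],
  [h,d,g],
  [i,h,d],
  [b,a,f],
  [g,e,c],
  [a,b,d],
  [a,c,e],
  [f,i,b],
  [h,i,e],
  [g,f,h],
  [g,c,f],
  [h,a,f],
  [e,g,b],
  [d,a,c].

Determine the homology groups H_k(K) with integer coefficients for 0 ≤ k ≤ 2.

H_0 = Z,  H_1 = Z^2,  H_2 = Z.

Fix the vertex order a < b < c < d < e < f < g < h < i and write every simplex with vertices in increasing order. Then dim K = 2 and the simplices of K are:

  0-simplices (9): a, b, c, d, e, f, g, h, i
  1-simplices (27): ab, ac, ad, ae, af, ah, bd, be, bf, bg, bi, cd, ce, cf, cg, ci, dg, dh, di, eg, eh, ei, fg, fh, fi, gh, hi
  2-simplices (18): abd, abf, acd, ace, aeh, afh, bdg, beg, bei, bfi, cdi, ceg, cfg, cfi, dgh, dhi, ehi, fgh

so the chain groups are C_0 ≅ Z^9, C_1 ≅ Z^27, C_2 ≅ Z^18.

Boundary ∂_1: C_1 → C_0 is given by ∂[p,q] = [q] − [p]. For instance
  ∂cg = g − c.
The 9×27 boundary matrix has rank 8 and Smith normal form diag(1,1,1,1,1,1,1,1).

The boundary map ∂_2: C_2 → C_1 acts by ∂[p,q,r] = [q,r] − [p,r] + [p,q]. For instance
  ∂afh = fh − ah + af,
  ∂ceg = eg − cg + ce.
As a 27×18 matrix over Z this has rank 17, with invariant factors (1,1,1,1,1,1,1,1,1,1,1,1,1,1,1,1,1).

Reading off H_k = ker ∂_k / im ∂_{k+1}:

  H_0: rank C_0 − rank ∂_1 = 9 − 8 = 1, and the invariant factors of ∂_1 are all 1, so H_0 ≅ Z.
  H_1: rank ker ∂_1 − rank ∂_2 = (27 − 8) − 17 = 2, and the invariant factors of ∂_2 are all 1, so H_1 ≅ Z^2.
  H_2: rank ker ∂_2 − rank ∂_3 = (18 − 17) − 0 = 1, and there is no ∂_3, so H_2 ≅ Z.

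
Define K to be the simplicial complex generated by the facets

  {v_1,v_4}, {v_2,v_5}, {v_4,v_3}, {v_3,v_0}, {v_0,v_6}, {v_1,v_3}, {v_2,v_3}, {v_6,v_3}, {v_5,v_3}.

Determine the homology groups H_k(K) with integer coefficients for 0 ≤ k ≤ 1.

H_0 ≅ Z,  H_1 ≅ Z^3.

Take the total order v_0 < v_1 < v_2 < v_3 < v_4 < v_5 < v_6 on the vertex set. Then K (dimension 1) consists of the simplices:

  0-simplices (7): [v_0], [v_1], [v_2], [v_3], [v_4], [v_5], [v_6]
  1-simplices (9): [v_0,v_3], [v_0,v_6], [v_1,v_3], [v_1,v_4], [v_2,v_3], [v_2,v_5], [v_3,v_4], [v_3,v_5], [v_3,v_6]

Hence C_0 ≅ Z^7, C_1 ≅ Z^9.

Boundary ∂_1: C_1 → C_0 maps an edge to its endpoints' difference, ∂[p,q] = q − p. For instance
  ∂[v_0,v_3] = [v_3] − [v_0].
The 7×9 boundary matrix has rank 6 and Smith normal form diag(1,1,1,1,1,1).

Reading off H_k = ker ∂_k / im ∂_{k+1}:

  H_0: rank C_0 − rank ∂_1 = 7 − 6 = 1, and the invariant factors of ∂_1 are all 1, so H_0 = Z.
  H_1: rank ker ∂_1 − rank ∂_2 = (9 − 6) − 0 = 3, and there is no ∂_2, so H_1 = Z^3.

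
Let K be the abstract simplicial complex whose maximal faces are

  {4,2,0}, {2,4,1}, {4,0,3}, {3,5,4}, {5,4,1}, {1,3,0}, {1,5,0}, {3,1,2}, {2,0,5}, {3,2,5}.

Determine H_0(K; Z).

H_0 = Z.

K has 6 vertices, 15 edges, 10 triangles.
rank ∂_0 = 0, rank ∂_1 = 5 ⇒ b_0 = 6 − 0 − 5 = 1; all invariant factors of ∂_1 are 1 so no torsion. So H_0 = Z.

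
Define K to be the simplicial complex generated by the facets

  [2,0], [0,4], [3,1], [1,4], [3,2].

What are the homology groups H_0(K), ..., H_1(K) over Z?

H_0 = Z,  H_1 = Z.

Take the total order 0 < 1 < 2 < 3 < 4 on the vertex set. Then K (dimension 1) consists of the simplices:

  0-simplices (5): [0], [1], [2], [3], [4]
  1-simplices (5): [0,2], [0,4], [1,3], [1,4], [2,3]

so the chain groups are C_0 ≅ Z^5, C_1 ≅ Z^5.

The boundary map ∂_1: C_1 → C_0 sends each edge [p,q] (with p < q) to q − p.
The 5×5 boundary matrix has rank 4 and Smith normal form diag(1,1,1,1).

Now H_k = ker ∂_k / im ∂_{k+1}, so:

  H_0: rank C_0 − rank ∂_1 = 5 − 4 = 1, and the invariant factors of ∂_1 are all 1, so H_0 ≅ Z.
  H_1: rank ker ∂_1 − rank ∂_2 = (5 − 4) − 0 = 1, and there is no ∂_2, so H_1 ≅ Z.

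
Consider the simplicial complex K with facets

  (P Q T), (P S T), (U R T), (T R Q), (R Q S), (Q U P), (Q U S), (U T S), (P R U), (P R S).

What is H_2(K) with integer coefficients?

H_2 ≅ 0.

We work with the vertex ordering P < Q < R < S < T < U. The simplices of K, each written with vertices in increasing order, are:

  0-simplices (6): P, Q, R, S, T, U
  1-simplices (15): PQ, PR, PS, PT, PU, QR, QS, QT, QU, RS, RT, RU, ST, SU, TU
  2-simplices (10): PQT, PQU, PRS, PRU, PST, QRS, QRT, QSU, RTU, STU

Hence C_0 ≅ Z^6, C_1 ≅ Z^15, C_2 ≅ Z^10.

The boundary map ∂_1: C_1 → C_0 maps an edge to its endpoints' difference, ∂[p,q] = q − p. For instance
  ∂QT = T − Q.
The 6×15 boundary matrix has rank 5 and Smith normal form diag(1,1,1,1,1).

The boundary map ∂_2: C_2 → C_1 sends each 2-simplex [p,q,r] to [q,r] − [p,r] + [p,q]. For instance
  ∂QRT = RT − QT + QR,
  ∂RTU = TU − RU + RT.
This gives a 15×10 integer matrix of rank 10; reducing to Smith normal form yields diagonal entries (1,1,1,1,1,1,1,1,1,2).

Now H_k = ker ∂_k / im ∂_{k+1}, so:

  H_2: rank ker ∂_2 − rank ∂_3 = (10 − 10) − 0 = 0, and there is no ∂_3, so H_2 = 0.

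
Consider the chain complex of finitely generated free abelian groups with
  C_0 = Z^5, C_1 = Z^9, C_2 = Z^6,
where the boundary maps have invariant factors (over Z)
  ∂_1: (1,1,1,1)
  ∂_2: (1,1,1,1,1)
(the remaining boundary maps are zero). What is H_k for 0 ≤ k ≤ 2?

H_0: b_0 = 5 − 0 − 4 = 1; torsion from ∂_1 factors > 1: none. So H_0 ≅ Z.
H_1: b_1 = 9 − 4 − 5 = 0; torsion from ∂_2 factors > 1: none. So H_1 ≅ 0.
H_2: b_2 = 6 − 5 − 0 = 1; torsion from ∂_3 factors > 1: none. So H_2 ≅ Z.

H_0 ≅ Z,  H_1 = 0,  H_2 ≅ Z.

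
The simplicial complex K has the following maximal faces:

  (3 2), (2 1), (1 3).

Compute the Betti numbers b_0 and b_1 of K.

b_0 = 1, b_1 = 1.

K has 3 vertices, 3 edges.
rank ∂_0 = 0, rank ∂_1 = 2 ⇒ b_0 = 3 − 0 − 2 = 1; all invariant factors of ∂_1 are 1 so no torsion. So H_0 ≅ Z.
rank ∂_1 = 2, rank ∂_2 = 0 ⇒ b_1 = 3 − 2 − 0 = 1. So H_1 ≅ Z.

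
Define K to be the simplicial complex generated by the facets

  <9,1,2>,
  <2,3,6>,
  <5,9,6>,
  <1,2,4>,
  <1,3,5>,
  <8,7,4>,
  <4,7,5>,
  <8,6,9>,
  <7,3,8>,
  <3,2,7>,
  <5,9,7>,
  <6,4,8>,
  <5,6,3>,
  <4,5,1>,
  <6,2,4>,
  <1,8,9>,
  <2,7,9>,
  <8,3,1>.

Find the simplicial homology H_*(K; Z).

Fix the vertex order 1 < 2 < 3 < 4 < 5 < 6 < 7 < 8 < 9 and write every simplex with vertices in increasing order. Then dim K = 2 and the simplices of K are:

  0-simplices (9): [1], [2], [3], [4], [5], [6], [7], [8], [9]
  1-simplices (27): (27 of them)
  2-simplices (18): [1,2,4], [1,2,9], [1,3,5], [1,3,8], [1,4,5], [1,8,9], [2,3,6], [2,3,7], [2,4,6], [2,7,9], [3,5,6], [3,7,8], [4,5,7], [4,6,8], [4,7,8], [5,6,9], [5,7,9], [6,8,9]

Hence C_0 ≅ Z^9, C_1 ≅ Z^27, C_2 ≅ Z^18.

The boundary map ∂_1: C_1 → C_0 maps an edge to its endpoints' difference, ∂[p,q] = q − p. For instance
  ∂[3,6] = [6] − [3].
As a 9×27 matrix over Z this has rank 8, with invariant factors (1,1,1,1,1,1,1,1).

The boundary map ∂_2: C_2 → C_1 acts by ∂[p,q,r] = [q,r] − [p,r] + [p,q]. For instance
  ∂[2,3,7] = [3,7] − [2,7] + [2,3],
  ∂[4,5,7] = [5,7] − [4,7] + [4,5].
As a 27×18 matrix over Z this has rank 17, with invariant factors (1,1,1,1,1,1,1,1,1,1,1,1,1,1,1,1,1).

Computing H_k = (kernel of ∂_k) / (image of ∂_{k+1}):

  H_0: rank C_0 − rank ∂_1 = 9 − 8 = 1, and the invariant factors of ∂_1 are all 1, so H_0 = Z.
  H_1: rank ker ∂_1 − rank ∂_2 = (27 − 8) − 17 = 2, and the invariant factors of ∂_2 are all 1, so H_1 = Z^2.
  H_2: rank ker ∂_2 − rank ∂_3 = (18 − 17) − 0 = 1, and there is no ∂_3, so H_2 = Z.

H_0 ≅ Z,  H_1 ≅ Z^2,  H_2 ≅ Z.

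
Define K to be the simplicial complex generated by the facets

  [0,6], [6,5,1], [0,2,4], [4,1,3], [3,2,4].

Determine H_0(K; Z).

Fix the vertex order 0 < 1 < 2 < 3 < 4 < 5 < 6 and write every simplex with vertices in increasing order. Then dim K = 2 and the simplices of K are:

  0-simplices (7): [0], [1], [2], [3], [4], [5], [6]
  1-simplices (11): [0,2], [0,4], [0,6], [1,3], [1,4], [1,5], [1,6], [2,3], [2,4], [3,4], [5,6]
  2-simplices (4): [0,2,4], [1,3,4], [1,5,6], [2,3,4]

so the chain groups are C_0 ≅ Z^7, C_1 ≅ Z^11, C_2 ≅ Z^4.

The boundary map ∂_1: C_1 → C_0 sends each edge [p,q] (with p < q) to q − p.
This gives a 7×11 integer matrix of rank 6; reducing to Smith normal form yields diagonal entries (1,1,1,1,1,1).

The boundary map ∂_2: C_2 → C_1 maps a triangle to the signed sum of its edges. For instance
  ∂[2,3,4] = [3,4] − [2,4] + [2,3],
  ∂[1,3,4] = [3,4] − [1,4] + [1,3].
As a 11×4 matrix over Z this has rank 4, with invariant factors (1,1,1,1).

From H_k ≅ ker(∂_k) / im(∂_{k+1}) we obtain:

  H_0: rank C_0 − rank ∂_1 = 7 − 6 = 1, and the invariant factors of ∂_1 are all 1, so H_0 = Z.

H_0 = Z.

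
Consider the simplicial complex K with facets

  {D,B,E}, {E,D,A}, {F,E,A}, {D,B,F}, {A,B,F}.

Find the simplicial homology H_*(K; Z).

Take the total order A < B < D < E < F on the vertex set. Then K (dimension 2) consists of the simplices:

  0-simplices (5): A, B, D, E, F
  1-simplices (10): AB, AD, AE, AF, BD, BE, BF, DE, DF, EF
  2-simplices (5): ABF, ADE, AEF, BDE, BDF

giving chain groups C_0 ≅ Z^5, C_1 ≅ Z^10, C_2 ≅ Z^5.

∂_1: C_1 → C_0 is given by ∂[p,q] = [q] − [p]. For instance
  ∂DE = E − D.
The resulting 5×10 matrix has rank 4, and its Smith normal form has invariant factors (1,1,1,1).

∂_2: C_2 → C_1 acts by ∂[p,q,r] = [q,r] − [p,r] + [p,q]. For instance
  ∂ABF = BF − AF + AB,
  ∂ADE = DE − AE + AD.
As a 10×5 matrix over Z this has rank 5, with invariant factors (1,1,1,1,1).

From H_k ≅ ker(∂_k) / im(∂_{k+1}) we obtain:

  H_0: rank C_0 − rank ∂_1 = 5 − 4 = 1, and the invariant factors of ∂_1 are all 1, so H_0 ≅ Z.
  H_1: rank ker ∂_1 − rank ∂_2 = (10 − 4) − 5 = 1, and the invariant factors of ∂_2 are all 1, so H_1 ≅ Z.
  H_2: rank ker ∂_2 − rank ∂_3 = (5 − 5) − 0 = 0, and there is no ∂_3, so H_2 ≅ 0.

H_0 = Z,  H_1 = Z,  H_2 = 0.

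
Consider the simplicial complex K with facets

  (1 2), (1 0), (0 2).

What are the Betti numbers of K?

K has 3 vertices, 3 edges.
rank ∂_0 = 0, rank ∂_1 = 2 ⇒ b_0 = 3 − 0 − 2 = 1; all invariant factors of ∂_1 are 1 so no torsion. So H_0 = Z.
rank ∂_1 = 2, rank ∂_2 = 0 ⇒ b_1 = 3 − 2 − 0 = 1. So H_1 = Z.

b_0 = 1, b_1 = 1.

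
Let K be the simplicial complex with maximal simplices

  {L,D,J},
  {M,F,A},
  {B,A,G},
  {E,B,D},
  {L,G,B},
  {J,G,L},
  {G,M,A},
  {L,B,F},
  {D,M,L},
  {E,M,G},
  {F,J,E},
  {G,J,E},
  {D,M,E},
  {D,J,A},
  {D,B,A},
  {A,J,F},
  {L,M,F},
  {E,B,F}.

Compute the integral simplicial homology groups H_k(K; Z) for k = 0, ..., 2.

H_0 ≅ Z,  H_1 ≅ Z^2,  H_2 ≅ Z.

Order the vertices as A < B < D < E < F < G < J < L < M. Listing each simplex with vertices in this order, K has dimension 2 with simplices:

  0-simplices (9): A, B, D, E, F, G, J, L, M
  1-simplices (27): AB, AD, AF, AG, AJ, AM, BD, BE, BF, BG, BL, DE, DJ, DL, DM, EF, EG, EJ, EM, FJ, FL, FM, GJ, GL, GM, JL, LM
  2-simplices (18): ABD, ABG, ADJ, AFJ, AFM, AGM, BDE, BEF, BFL, BGL, DEM, DJL, DLM, EFJ, EGJ, EGM, FLM, GJL

giving chain groups C_0 ≅ Z^9, C_1 ≅ Z^27, C_2 ≅ Z^18.

∂_1: C_1 → C_0 maps an edge to its endpoints' difference, ∂[p,q] = q − p.
As a 9×27 matrix over Z this has rank 8, with invariant factors (1,1,1,1,1,1,1,1).

Boundary ∂_2: C_2 → C_1 maps a triangle to the signed sum of its edges. For instance
  ∂BGL = GL − BL + BG,
  ∂GJL = JL − GL + GJ.
The resulting 27×18 matrix has rank 17, and its Smith normal form has invariant factors (1,1,1,1,1,1,1,1,1,1,1,1,1,1,1,1,1).

Reading off H_k = ker ∂_k / im ∂_{k+1}:

  H_0: rank C_0 − rank ∂_1 = 9 − 8 = 1, and the invariant factors of ∂_1 are all 1, so H_0 ≅ Z.
  H_1: rank ker ∂_1 − rank ∂_2 = (27 − 8) − 17 = 2, and the invariant factors of ∂_2 are all 1, so H_1 ≅ Z^2.
  H_2: rank ker ∂_2 − rank ∂_3 = (18 − 17) − 0 = 1, and there is no ∂_3, so H_2 ≅ Z.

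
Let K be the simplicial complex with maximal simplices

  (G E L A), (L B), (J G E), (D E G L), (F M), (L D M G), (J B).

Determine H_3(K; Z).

K has 9 vertices, 17 edges, 11 triangles, 3 3-simplices.
rank ∂_3 = 3, rank ∂_4 = 0 ⇒ b_3 = 3 − 3 − 0 = 0. So H_3 ≅ 0.

H_3 ≅ 0.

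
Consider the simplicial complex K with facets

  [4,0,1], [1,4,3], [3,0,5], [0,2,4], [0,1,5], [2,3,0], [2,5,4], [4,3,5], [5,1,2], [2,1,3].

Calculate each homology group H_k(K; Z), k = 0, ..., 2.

Order the vertices as 0 < 1 < 2 < 3 < 4 < 5. Listing each simplex with vertices in this order, K has dimension 2 with simplices:

  0-simplices (6): [0], [1], [2], [3], [4], [5]
  1-simplices (15): [0,1], [0,2], [0,3], [0,4], [0,5], [1,2], [1,3], [1,4], [1,5], [2,3], [2,4], [2,5], [3,4], [3,5], [4,5]
  2-simplices (10): [0,1,4], [0,1,5], [0,2,3], [0,2,4], [0,3,5], [1,2,3], [1,2,5], [1,3,4], [2,4,5], [3,4,5]

Hence C_0 ≅ Z^6, C_1 ≅ Z^15, C_2 ≅ Z^10.

Boundary ∂_1: C_1 → C_0 is given by ∂[p,q] = [q] − [p].
As a 6×15 matrix over Z this has rank 5, with invariant factors (1,1,1,1,1).

The boundary map ∂_2: C_2 → C_1 maps a triangle to the signed sum of its edges. For instance
  ∂[0,1,4] = [1,4] − [0,4] + [0,1],
  ∂[1,3,4] = [3,4] − [1,4] + [1,3].
As a 15×10 matrix over Z this has rank 10, with invariant factors (1,1,1,1,1,1,1,1,1,2).

Computing H_k = (kernel of ∂_k) / (image of ∂_{k+1}):

  H_0: rank C_0 − rank ∂_1 = 6 − 5 = 1, and the invariant factors of ∂_1 are all 1, so H_0 = Z.
  H_1: rank ker ∂_1 − rank ∂_2 = (15 − 5) − 10 = 0, and ∂_2 has invariant factor 2 > 1, so H_1 = Z/2.
  H_2: rank ker ∂_2 − rank ∂_3 = (10 − 10) − 0 = 0, and there is no ∂_3, so H_2 = 0.

(K is a triangulation of the real projective plane RP^2.)

H_0 ≅ Z,  H_1 ≅ Z/2,  H_2 = 0.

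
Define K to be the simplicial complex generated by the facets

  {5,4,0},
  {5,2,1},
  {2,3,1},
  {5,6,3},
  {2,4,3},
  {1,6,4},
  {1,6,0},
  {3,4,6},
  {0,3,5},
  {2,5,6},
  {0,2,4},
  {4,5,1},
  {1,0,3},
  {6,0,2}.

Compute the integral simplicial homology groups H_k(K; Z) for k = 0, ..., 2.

K has 7 vertices, 21 edges, 14 triangles.
rank ∂_0 = 0, rank ∂_1 = 6 ⇒ b_0 = 7 − 0 − 6 = 1; all invariant factors of ∂_1 are 1 so no torsion. So H_0 = Z.
rank ∂_1 = 6, rank ∂_2 = 13 ⇒ b_1 = 21 − 6 − 13 = 2; all invariant factors of ∂_2 are 1 so no torsion. So H_1 = Z^2.
rank ∂_2 = 13, rank ∂_3 = 0 ⇒ b_2 = 14 − 13 − 0 = 1. So H_2 = Z.

H_0 = Z,  H_1 = Z^2,  H_2 = Z.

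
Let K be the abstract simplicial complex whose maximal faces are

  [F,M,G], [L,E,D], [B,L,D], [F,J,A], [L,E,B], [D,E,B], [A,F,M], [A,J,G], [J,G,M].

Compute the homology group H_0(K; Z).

Fix the vertex order A < B < D < E < F < G < J < L < M and write every simplex with vertices in increasing order. Then dim K = 2 and the simplices of K are:

  0-simplices (9): A, B, D, E, F, G, J, L, M
  1-simplices (16): AF, AG, AJ, AM, BD, BE, BL, DE, DL, EL, FG, FJ, FM, GJ, GM, JM
  2-simplices (9): AFJ, AFM, AGJ, BDE, BDL, BEL, DEL, FGM, GJM

Hence C_0 ≅ Z^9, C_1 ≅ Z^16, C_2 ≅ Z^9.

The boundary map ∂_1: C_1 → C_0 sends each edge [p,q] (with p < q) to q − p. For instance
  ∂GM = M − G.
As a 9×16 matrix over Z this has rank 7, with invariant factors (1,1,1,1,1,1,1).

The boundary map ∂_2: C_2 → C_1 maps a triangle to the signed sum of its edges. For instance
  ∂DEL = EL − DL + DE,
  ∂AGJ = GJ − AJ + AG.
The 16×9 boundary matrix has rank 8 and Smith normal form diag(1,1,1,1,1,1,1,1).

From H_k ≅ ker(∂_k) / im(∂_{k+1}) we obtain:

  H_0: rank C_0 − rank ∂_1 = 9 − 7 = 2, and the invariant factors of ∂_1 are all 1, so H_0 = Z^2.

(K is a triangulation of the disjoint union of the 2-sphere S^2 and the Möbius band.)

H_0 = Z^2.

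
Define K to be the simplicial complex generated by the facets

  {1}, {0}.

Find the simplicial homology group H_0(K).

Take the total order 0 < 1 on the vertex set. Then K (dimension 0) consists of the simplices:

  0-simplices (2): [0], [1]

giving chain groups C_0 ≅ Z^2.

Now H_k = ker ∂_k / im ∂_{k+1}, so:

  H_0: rank C_0 − rank ∂_1 = 2 − 0 = 2, and there is no ∂_1, so H_0 ≅ Z^2.

H_0 = Z^2.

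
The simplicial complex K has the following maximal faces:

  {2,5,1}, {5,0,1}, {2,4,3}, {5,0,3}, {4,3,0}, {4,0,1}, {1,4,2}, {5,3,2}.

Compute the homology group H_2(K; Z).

H_2 = Z.

Order the vertices as 0 < 1 < 2 < 3 < 4 < 5. Listing each simplex with vertices in this order, K has dimension 2 with simplices:

  0-simplices (6): [0], [1], [2], [3], [4], [5]
  1-simplices (12): [0,1], [0,3], [0,4], [0,5], [1,2], [1,4], [1,5], [2,3], [2,4], [2,5], [3,4], [3,5]
  2-simplices (8): [0,1,4], [0,1,5], [0,3,4], [0,3,5], [1,2,4], [1,2,5], [2,3,4], [2,3,5]

giving chain groups C_0 ≅ Z^6, C_1 ≅ Z^12, C_2 ≅ Z^8.

∂_1: C_1 → C_0 maps an edge to its endpoints' difference, ∂[p,q] = q − p. For instance
  ∂[1,5] = [5] − [1].
The resulting 6×12 matrix has rank 5, and its Smith normal form has invariant factors (1,1,1,1,1).

Boundary ∂_2: C_2 → C_1 acts by ∂[p,q,r] = [q,r] − [p,r] + [p,q]. For instance
  ∂[0,3,4] = [3,4] − [0,4] + [0,3],
  ∂[0,1,5] = [1,5] − [0,5] + [0,1].
The 12×8 boundary matrix has rank 7 and Smith normal form diag(1,1,1,1,1,1,1).

Computing H_k = (kernel of ∂_k) / (image of ∂_{k+1}):

  H_2: rank ker ∂_2 − rank ∂_3 = (8 − 7) − 0 = 1, and there is no ∂_3, so H_2 ≅ Z.

(K is a triangulation of the 2-sphere S^2.)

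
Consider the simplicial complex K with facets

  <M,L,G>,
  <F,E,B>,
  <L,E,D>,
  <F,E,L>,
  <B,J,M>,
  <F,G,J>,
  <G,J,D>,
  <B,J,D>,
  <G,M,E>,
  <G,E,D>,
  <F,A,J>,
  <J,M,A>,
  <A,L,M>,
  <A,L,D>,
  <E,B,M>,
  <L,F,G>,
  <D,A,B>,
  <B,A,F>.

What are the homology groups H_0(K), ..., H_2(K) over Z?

We work with the vertex ordering A < B < D < E < F < G < J < L < M. The simplices of K, each written with vertices in increasing order, are:

  0-simplices (9): A, B, D, E, F, G, J, L, M
  1-simplices (27): AB, AD, AF, AJ, AL, AM, BD, BE, BF, BJ, BM, DE, DG, DJ, DL, EF, EG, EL, EM, FG, FJ, FL, GJ, GL, GM, JM, LM
  2-simplices (18): ABD, ABF, ADL, AFJ, AJM, ALM, BDJ, BEF, BEM, BJM, DEG, DEL, DGJ, EFL, EGM, FGJ, FGL, GLM

so the chain groups are C_0 ≅ Z^9, C_1 ≅ Z^27, C_2 ≅ Z^18.

The boundary map ∂_1: C_1 → C_0 sends each edge [p,q] (with p < q) to q − p.
As a 9×27 matrix over Z this has rank 8, with invariant factors (1,1,1,1,1,1,1,1).

The boundary map ∂_2: C_2 → C_1 maps a triangle to the signed sum of its edges. For instance
  ∂DEG = EG − DG + DE,
  ∂FGJ = GJ − FJ + FG.
The 27×18 boundary matrix has rank 18 and Smith normal form diag(1,1,1,1,1,1,1,1,1,1,1,1,1,1,1,1,1,2).

Now H_k = ker ∂_k / im ∂_{k+1}, so:

  H_0: rank C_0 − rank ∂_1 = 9 − 8 = 1, and the invariant factors of ∂_1 are all 1, so H_0 ≅ Z.
  H_1: rank ker ∂_1 − rank ∂_2 = (27 − 8) − 18 = 1, and ∂_2 has invariant factor 2 > 1, so H_1 ≅ Z ⊕ Z_2.
  H_2: rank ker ∂_2 − rank ∂_3 = (18 − 18) − 0 = 0, and there is no ∂_3, so H_2 ≅ 0.

H_0 = Z,  H_1 = Z ⊕ Z_2,  H_2 = 0.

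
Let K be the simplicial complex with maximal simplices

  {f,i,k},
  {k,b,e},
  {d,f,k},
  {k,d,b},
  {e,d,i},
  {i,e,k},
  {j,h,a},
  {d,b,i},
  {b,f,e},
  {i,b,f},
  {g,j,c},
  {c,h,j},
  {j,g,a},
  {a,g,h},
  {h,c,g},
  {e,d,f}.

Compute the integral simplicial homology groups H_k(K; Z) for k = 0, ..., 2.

Take the total order a < b < c < d < e < f < g < h < i < j < k on the vertex set. Then K (dimension 2) consists of the simplices:

  0-simplices (11): a, b, c, d, e, f, g, h, i, j, k
  1-simplices (24): ag, ah, aj, bd, be, bf, bi, bk, cg, ch, cj, de, df, di, dk, ef, ei, ek, fi, fk, gh, gj, hj, ik
  2-simplices (16): agh, agj, ahj, bdi, bdk, bef, bek, bfi, cgh, cgj, chj, def, dei, dfk, eik, fik

Hence C_0 ≅ Z^11, C_1 ≅ Z^24, C_2 ≅ Z^16.

∂_1: C_1 → C_0 is given by ∂[p,q] = [q] − [p]. For instance
  ∂dk = k − d.
This gives a 11×24 integer matrix of rank 9; reducing to Smith normal form yields diagonal entries (1,1,1,1,1,1,1,1,1).

∂_2: C_2 → C_1 sends each 2-simplex [p,q,r] to [q,r] − [p,r] + [p,q]. For instance
  ∂bfi = fi − bi + bf,
  ∂bef = ef − bf + be.
As a 24×16 matrix over Z this has rank 15, with invariant factors (1,1,1,1,1,1,1,1,1,1,1,1,1,1,2).

Computing H_k = (kernel of ∂_k) / (image of ∂_{k+1}):

  H_0: rank C_0 − rank ∂_1 = 11 − 9 = 2, and the invariant factors of ∂_1 are all 1, so H_0 = Z^2.
  H_1: rank ker ∂_1 − rank ∂_2 = (24 − 9) − 15 = 0, and ∂_2 has invariant factor 2 > 1, so H_1 = Z/2.
  H_2: rank ker ∂_2 − rank ∂_3 = (16 − 15) − 0 = 1, and there is no ∂_3, so H_2 = Z.

As a check, the Euler characteristic is 11 − 24 + 16 = 3, which agrees with 2 − 0 + 1 = 3.
(K is a triangulation of the disjoint union of the real projective plane RP^2 and the 2-sphere S^2.)

H_0 = Z^2,  H_1 = Z/2,  H_2 = Z.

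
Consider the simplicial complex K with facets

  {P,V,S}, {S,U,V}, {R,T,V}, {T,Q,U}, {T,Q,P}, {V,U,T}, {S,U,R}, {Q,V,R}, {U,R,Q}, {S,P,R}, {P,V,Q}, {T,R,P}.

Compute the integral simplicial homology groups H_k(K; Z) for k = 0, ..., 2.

H_0 ≅ Z,  H_1 ≅ Z/2,  H_2 = 0.

We work with the vertex ordering P < Q < R < S < T < U < V. The simplices of K, each written with vertices in increasing order, are:

  0-simplices (7): P, Q, R, S, T, U, V
  1-simplices (18): PQ, PR, PS, PT, PV, QR, QT, QU, QV, RS, RT, RU, RV, SU, SV, TU, TV, UV
  2-simplices (12): PQT, PQV, PRS, PRT, PSV, QRU, QRV, QTU, RSU, RTV, SUV, TUV

giving chain groups C_0 ≅ Z^7, C_1 ≅ Z^18, C_2 ≅ Z^12.

The boundary map ∂_1: C_1 → C_0 maps an edge to its endpoints' difference, ∂[p,q] = q − p. For instance
  ∂UV = V − U.
This gives a 7×18 integer matrix of rank 6; reducing to Smith normal form yields diagonal entries (1,1,1,1,1,1).

∂_2: C_2 → C_1 maps a triangle to the signed sum of its edges. For instance
  ∂QRU = RU − QU + QR,
  ∂PQT = QT − PT + PQ.
This gives a 18×12 integer matrix of rank 12; reducing to Smith normal form yields diagonal entries (1,1,1,1,1,1,1,1,1,1,1,2).

From H_k ≅ ker(∂_k) / im(∂_{k+1}) we obtain:

  H_0: rank C_0 − rank ∂_1 = 7 − 6 = 1, and the invariant factors of ∂_1 are all 1, so H_0 = Z.
  H_1: rank ker ∂_1 − rank ∂_2 = (18 − 6) − 12 = 0, and ∂_2 has invariant factor 2 > 1, so H_1 = Z/2.
  H_2: rank ker ∂_2 − rank ∂_3 = (12 − 12) − 0 = 0, and there is no ∂_3, so H_2 = 0.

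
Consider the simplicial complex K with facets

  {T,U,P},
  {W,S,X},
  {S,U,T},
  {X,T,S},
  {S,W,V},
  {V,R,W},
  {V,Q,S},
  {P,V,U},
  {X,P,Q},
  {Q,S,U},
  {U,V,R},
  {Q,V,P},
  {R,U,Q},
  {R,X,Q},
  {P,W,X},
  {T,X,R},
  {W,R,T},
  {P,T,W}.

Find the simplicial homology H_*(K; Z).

H_0 = Z,  H_1 = Z ⊕ Z/2,  H_2 = 0.

Take the total order P < Q < R < S < T < U < V < W < X on the vertex set. Then K (dimension 2) consists of the simplices:

  0-simplices (9): P, Q, R, S, T, U, V, W, X
  1-simplices (27): PQ, PT, PU, PV, PW, PX, QR, QS, QU, QV, QX, RT, RU, RV, RW, RX, ST, SU, SV, SW, SX, TU, TW, TX, UV, VW, WX
  2-simplices (18): PQV, PQX, PTU, PTW, PUV, PWX, QRU, QRX, QSU, QSV, RTW, RTX, RUV, RVW, STU, STX, SVW, SWX

Hence C_0 ≅ Z^9, C_1 ≅ Z^27, C_2 ≅ Z^18.

∂_1: C_1 → C_0 maps an edge to its endpoints' difference, ∂[p,q] = q − p. For instance
  ∂PW = W − P.
This gives a 9×27 integer matrix of rank 8; reducing to Smith normal form yields diagonal entries (1,1,1,1,1,1,1,1).

Boundary ∂_2: C_2 → C_1 sends each 2-simplex [p,q,r] to [q,r] − [p,r] + [p,q]. For instance
  ∂QSU = SU − QU + QS,
  ∂SVW = VW − SW + SV.
This gives a 27×18 integer matrix of rank 18; reducing to Smith normal form yields diagonal entries (1,1,1,1,1,1,1,1,1,1,1,1,1,1,1,1,1,2).

Reading off H_k = ker ∂_k / im ∂_{k+1}:

  H_0: rank C_0 − rank ∂_1 = 9 − 8 = 1, and the invariant factors of ∂_1 are all 1, so H_0 ≅ Z.
  H_1: rank ker ∂_1 − rank ∂_2 = (27 − 8) − 18 = 1, and ∂_2 has invariant factor 2 > 1, so H_1 ≅ Z ⊕ Z/2.
  H_2: rank ker ∂_2 − rank ∂_3 = (18 − 18) − 0 = 0, and there is no ∂_3, so H_2 ≅ 0.

(K is a triangulation of the Klein bottle.)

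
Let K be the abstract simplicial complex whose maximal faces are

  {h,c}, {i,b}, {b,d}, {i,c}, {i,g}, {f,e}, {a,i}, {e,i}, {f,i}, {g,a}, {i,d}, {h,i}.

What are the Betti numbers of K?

b_0 = 1, b_1 = 4.

We work with the vertex ordering a < b < c < d < e < f < g < h < i. The simplices of K, each written with vertices in increasing order, are:

  0-simplices (9): a, b, c, d, e, f, g, h, i
  1-simplices (12): ag, ai, bd, bi, ch, ci, di, ef, ei, fi, gi, hi

Hence C_0 ≅ Z^9, C_1 ≅ Z^12.

The boundary map ∂_1: C_1 → C_0 is given by ∂[p,q] = [q] − [p].
As a 9×12 matrix over Z this has rank 8, with invariant factors (1,1,1,1,1,1,1,1).

Now H_k = ker ∂_k / im ∂_{k+1}, so:

  H_0: rank C_0 − rank ∂_1 = 9 − 8 = 1, and the invariant factors of ∂_1 are all 1, so H_0 = Z.
  H_1: rank ker ∂_1 − rank ∂_2 = (12 − 8) − 0 = 4, and there is no ∂_2, so H_1 = Z^4.

As a check, the Euler characteristic is 9 − 12 = -3, which agrees with 1 − 4 = -3.

Hence the Betti numbers are b_0 = 1, b_1 = 4.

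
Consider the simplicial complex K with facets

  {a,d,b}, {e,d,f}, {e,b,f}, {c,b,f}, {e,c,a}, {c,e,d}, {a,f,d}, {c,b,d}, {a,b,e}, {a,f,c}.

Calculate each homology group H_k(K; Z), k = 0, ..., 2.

H_0 = Z,  H_1 = Z/2,  H_2 = 0.

We work with the vertex ordering a < b < c < d < e < f. The simplices of K, each written with vertices in increasing order, are:

  0-simplices (6): a, b, c, d, e, f
  1-simplices (15): ab, ac, ad, ae, af, bc, bd, be, bf, cd, ce, cf, de, df, ef
  2-simplices (10): abd, abe, ace, acf, adf, bcd, bcf, bef, cde, def

giving chain groups C_0 ≅ Z^6, C_1 ≅ Z^15, C_2 ≅ Z^10.

Boundary ∂_1: C_1 → C_0 is given by ∂[p,q] = [q] − [p]. For instance
  ∂ad = d − a.
As a 6×15 matrix over Z this has rank 5, with invariant factors (1,1,1,1,1).

Boundary ∂_2: C_2 → C_1 sends each 2-simplex [p,q,r] to [q,r] − [p,r] + [p,q]. For instance
  ∂bcf = cf − bf + bc,
  ∂adf = df − af + ad.
As a 15×10 matrix over Z this has rank 10, with invariant factors (1,1,1,1,1,1,1,1,1,2).

Computing H_k = (kernel of ∂_k) / (image of ∂_{k+1}):

  H_0: rank C_0 − rank ∂_1 = 6 − 5 = 1, and the invariant factors of ∂_1 are all 1, so H_0 = Z.
  H_1: rank ker ∂_1 − rank ∂_2 = (15 − 5) − 10 = 0, and ∂_2 has invariant factor 2 > 1, so H_1 = Z/2.
  H_2: rank ker ∂_2 − rank ∂_3 = (10 − 10) − 0 = 0, and there is no ∂_3, so H_2 = 0.

As a check, the Euler characteristic is 6 − 15 + 10 = 1, which agrees with 1 − 0 + 0 = 1.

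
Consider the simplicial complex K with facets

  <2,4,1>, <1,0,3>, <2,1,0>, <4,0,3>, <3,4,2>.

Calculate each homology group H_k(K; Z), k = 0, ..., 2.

H_0 ≅ Z,  H_1 ≅ Z,  H_2 = 0.

Take the total order 0 < 1 < 2 < 3 < 4 on the vertex set. Then K (dimension 2) consists of the simplices:

  0-simplices (5): [0], [1], [2], [3], [4]
  1-simplices (10): [0,1], [0,2], [0,3], [0,4], [1,2], [1,3], [1,4], [2,3], [2,4], [3,4]
  2-simplices (5): [0,1,2], [0,1,3], [0,3,4], [1,2,4], [2,3,4]

so the chain groups are C_0 ≅ Z^5, C_1 ≅ Z^10, C_2 ≅ Z^5.

∂_1: C_1 → C_0 is given by ∂[p,q] = [q] − [p].
As a 5×10 matrix over Z this has rank 4, with invariant factors (1,1,1,1).

Boundary ∂_2: C_2 → C_1 acts by ∂[p,q,r] = [q,r] − [p,r] + [p,q]. For instance
  ∂[0,3,4] = [3,4] − [0,4] + [0,3],
  ∂[0,1,2] = [1,2] − [0,2] + [0,1].
As a 10×5 matrix over Z this has rank 5, with invariant factors (1,1,1,1,1).

Computing H_k = (kernel of ∂_k) / (image of ∂_{k+1}):

  H_0: rank C_0 − rank ∂_1 = 5 − 4 = 1, and the invariant factors of ∂_1 are all 1, so H_0 ≅ Z.
  H_1: rank ker ∂_1 − rank ∂_2 = (10 − 4) − 5 = 1, and the invariant factors of ∂_2 are all 1, so H_1 ≅ Z.
  H_2: rank ker ∂_2 − rank ∂_3 = (5 − 5) − 0 = 0, and there is no ∂_3, so H_2 ≅ 0.

As a check, the Euler characteristic is 5 − 10 + 5 = 0, which agrees with 1 − 1 + 0 = 0.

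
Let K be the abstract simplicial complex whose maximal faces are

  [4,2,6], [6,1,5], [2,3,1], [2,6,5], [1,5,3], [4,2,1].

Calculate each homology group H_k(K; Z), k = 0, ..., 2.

H_0 = Z,  H_1 = Z,  H_2 = 0.

We work with the vertex ordering 1 < 2 < 3 < 4 < 5 < 6. The simplices of K, each written with vertices in increasing order, are:

  0-simplices (6): [1], [2], [3], [4], [5], [6]
  1-simplices (12): [1,2], [1,3], [1,4], [1,5], [1,6], [2,3], [2,4], [2,5], [2,6], [3,5], [4,6], [5,6]
  2-simplices (6): [1,2,3], [1,2,4], [1,3,5], [1,5,6], [2,4,6], [2,5,6]

Hence C_0 ≅ Z^6, C_1 ≅ Z^12, C_2 ≅ Z^6.

The boundary map ∂_1: C_1 → C_0 maps an edge to its endpoints' difference, ∂[p,q] = q − p. For instance
  ∂[5,6] = [6] − [5].
The 6×12 boundary matrix has rank 5 and Smith normal form diag(1,1,1,1,1).

∂_2: C_2 → C_1 maps a triangle to the signed sum of its edges. For instance
  ∂[1,5,6] = [5,6] − [1,6] + [1,5],
  ∂[1,2,4] = [2,4] − [1,4] + [1,2].
The 12×6 boundary matrix has rank 6 and Smith normal form diag(1,1,1,1,1,1).

Reading off H_k = ker ∂_k / im ∂_{k+1}:

  H_0: rank C_0 − rank ∂_1 = 6 − 5 = 1, and the invariant factors of ∂_1 are all 1, so H_0 = Z.
  H_1: rank ker ∂_1 − rank ∂_2 = (12 − 5) − 6 = 1, and the invariant factors of ∂_2 are all 1, so H_1 = Z.
  H_2: rank ker ∂_2 − rank ∂_3 = (6 − 6) − 0 = 0, and there is no ∂_3, so H_2 = 0.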